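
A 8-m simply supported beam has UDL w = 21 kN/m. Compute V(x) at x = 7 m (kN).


R_A = w * L / 2 = 21 * 8 / 2 = 84.0 kN
V(x) = R_A - w * x = 84.0 - 21 * 7
= -63.0 kN

-63.0 kN


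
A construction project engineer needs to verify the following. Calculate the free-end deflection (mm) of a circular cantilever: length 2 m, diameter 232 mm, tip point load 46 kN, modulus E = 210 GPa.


I = pi * d^4 / 64 = pi * 232^4 / 64 = 142207282.79 mm^4
L = 2000.0 mm, P = 46000.0 N, E = 210000.0 MPa
delta = P * L^3 / (3 * E * I)
= 46000.0 * 2000.0^3 / (3 * 210000.0 * 142207282.79)
= 4.1076 mm

4.1076 mm


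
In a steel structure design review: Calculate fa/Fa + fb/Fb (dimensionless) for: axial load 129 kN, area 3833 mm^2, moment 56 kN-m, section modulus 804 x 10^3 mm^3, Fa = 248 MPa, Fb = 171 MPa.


f_a = P / A = 129000.0 / 3833 = 33.6551 MPa
f_b = M / S = 56000000.0 / 804000.0 = 69.6517 MPa
Ratio = f_a / Fa + f_b / Fb
= 33.6551 / 248 + 69.6517 / 171
= 0.543 (dimensionless)

0.543 (dimensionless)


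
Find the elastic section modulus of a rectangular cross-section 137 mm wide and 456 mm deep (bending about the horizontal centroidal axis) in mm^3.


S = b * h^2 / 6
= 137 * 456^2 / 6
= 137 * 207936 / 6
= 4747872.0 mm^3

4747872.0 mm^3


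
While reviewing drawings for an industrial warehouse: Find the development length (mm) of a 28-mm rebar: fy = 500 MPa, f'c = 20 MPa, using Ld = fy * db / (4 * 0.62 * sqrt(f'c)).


Ld = (fy * db) / (4 * 0.62 * sqrt(f'c))
= (500 * 28) / (4 * 0.62 * sqrt(20))
= 14000 / 11.0909
= 1262.3 mm

1262.3 mm


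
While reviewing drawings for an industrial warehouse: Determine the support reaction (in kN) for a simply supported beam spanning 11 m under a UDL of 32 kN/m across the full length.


Total load = w * L = 32 * 11 = 352 kN
By symmetry, each reaction R = total / 2 = 352 / 2 = 176.0 kN

176.0 kN


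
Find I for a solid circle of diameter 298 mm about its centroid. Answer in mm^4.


r = d / 2 = 298 / 2 = 149.0 mm
I = pi * r^4 / 4 = pi * 149.0^4 / 4
= 387110503.31 mm^4

387110503.31 mm^4


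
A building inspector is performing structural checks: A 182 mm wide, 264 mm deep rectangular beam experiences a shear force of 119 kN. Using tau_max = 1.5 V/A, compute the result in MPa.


A = b * h = 182 * 264 = 48048 mm^2
V = 119 kN = 119000.0 N
tau_max = 1.5 * V / A = 1.5 * 119000.0 / 48048
= 3.715 MPa

3.715 MPa


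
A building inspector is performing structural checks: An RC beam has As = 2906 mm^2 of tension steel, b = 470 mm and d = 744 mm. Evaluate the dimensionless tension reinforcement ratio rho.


rho = As / (b * d)
= 2906 / (470 * 744)
= 2906 / 349680
= 0.00831 (dimensionless)

0.00831 (dimensionless)


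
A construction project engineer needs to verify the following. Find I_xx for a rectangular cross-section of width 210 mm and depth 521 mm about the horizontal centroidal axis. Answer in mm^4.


I = b * h^3 / 12
= 210 * 521^3 / 12
= 210 * 141420761 / 12
= 2474863317.5 mm^4

2474863317.5 mm^4


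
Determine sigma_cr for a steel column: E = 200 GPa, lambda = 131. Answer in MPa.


sigma_cr = pi^2 * E / lambda^2
= 9.8696 * 200000.0 / 131^2
= 9.8696 * 200000.0 / 17161
= 115.0237 MPa

115.0237 MPa


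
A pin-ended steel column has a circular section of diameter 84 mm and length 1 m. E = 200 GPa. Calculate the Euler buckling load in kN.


I = pi * d^4 / 64 = 2443920.32 mm^4
L = 1000.0 mm
P_cr = pi^2 * E * I / L^2
= 9.8696 * 200000.0 * 2443920.32 / 1000.0^2
= 4824105.36 N = 4824.1054 kN

4824.1054 kN


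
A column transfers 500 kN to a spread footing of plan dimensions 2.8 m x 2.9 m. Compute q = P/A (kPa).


A = 2.8 * 2.9 = 8.12 m^2
q = P / A = 500 / 8.12
= 61.5764 kPa

61.5764 kPa


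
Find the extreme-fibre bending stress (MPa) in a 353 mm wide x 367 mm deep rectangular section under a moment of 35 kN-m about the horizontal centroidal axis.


I = b * h^3 / 12 = 353 * 367^3 / 12 = 1454091219.92 mm^4
y = h / 2 = 367 / 2 = 183.5 mm
M = 35 kN-m = 35000000.0 N-mm
sigma = M * y / I = 35000000.0 * 183.5 / 1454091219.92
= 4.42 MPa

4.42 MPa


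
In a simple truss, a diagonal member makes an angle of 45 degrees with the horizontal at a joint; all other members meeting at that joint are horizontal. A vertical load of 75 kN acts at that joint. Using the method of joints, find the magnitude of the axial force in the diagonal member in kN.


At the joint, only the diagonal has a vertical component, so vertical equilibrium gives:
F * sin(45) = 75
F = 75 / sin(45)
= 75 / 0.707107
= 106.07 kN

106.07 kN


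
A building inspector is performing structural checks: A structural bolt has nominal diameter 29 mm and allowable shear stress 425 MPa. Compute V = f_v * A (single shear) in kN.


A = pi * d^2 / 4 = pi * 29^2 / 4 = 660.5199 mm^2
V = f_v * A / 1000 = 425 * 660.5199 / 1000
= 280.7209 kN

280.7209 kN


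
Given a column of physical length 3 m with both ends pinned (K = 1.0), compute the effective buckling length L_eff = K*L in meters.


L_eff = K * L
= 1.0 * 3
= 3.0 m

3.0 m


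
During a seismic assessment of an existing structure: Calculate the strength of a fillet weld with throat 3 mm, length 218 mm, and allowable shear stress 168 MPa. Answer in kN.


Strength = throat * length * allowable stress
= 3 * 218 * 168 N
= 109872 N
= 109.87 kN

109.87 kN


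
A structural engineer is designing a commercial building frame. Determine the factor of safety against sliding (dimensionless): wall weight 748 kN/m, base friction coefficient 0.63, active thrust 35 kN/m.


Resisting force = mu * W = 0.63 * 748 = 471.24 kN/m
FOS = Resisting / Driving = 471.24 / 35
= 13.464 (dimensionless)

13.464 (dimensionless)


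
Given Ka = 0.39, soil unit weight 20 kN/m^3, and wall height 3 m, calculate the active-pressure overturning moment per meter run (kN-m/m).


Pa = 0.5 * Ka * gamma * H^2
= 0.5 * 0.39 * 20 * 3^2
= 35.1 kN/m
Arm = H / 3 = 3 / 3 = 1.0 m
Mo = Pa * arm = Pa * H / 3 = 35.1 * 3 / 3 = 35.1 kN-m/m

35.1 kN-m/m


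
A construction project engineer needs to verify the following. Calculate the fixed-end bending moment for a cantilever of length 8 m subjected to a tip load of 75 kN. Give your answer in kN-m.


For a cantilever with a point load at the free end:
M_max = P * L = 75 * 8 = 600 kN-m

600 kN-m


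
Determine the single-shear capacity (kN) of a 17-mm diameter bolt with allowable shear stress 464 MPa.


A = pi * d^2 / 4 = pi * 17^2 / 4 = 226.9801 mm^2
V = f_v * A / 1000 = 464 * 226.9801 / 1000
= 105.3188 kN

105.3188 kN


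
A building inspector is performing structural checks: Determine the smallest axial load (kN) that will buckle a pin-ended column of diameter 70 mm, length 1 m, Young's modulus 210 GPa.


I = pi * d^4 / 64 = 1178588.12 mm^4
L = 1000.0 mm
P_cr = pi^2 * E * I / L^2
= 9.8696 * 210000.0 * 1178588.12 / 1000.0^2
= 2442761.68 N = 2442.7617 kN

2442.7617 kN


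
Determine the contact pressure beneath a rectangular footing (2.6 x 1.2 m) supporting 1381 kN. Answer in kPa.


A = 2.6 * 1.2 = 3.12 m^2
q = P / A = 1381 / 3.12
= 442.6282 kPa

442.6282 kPa


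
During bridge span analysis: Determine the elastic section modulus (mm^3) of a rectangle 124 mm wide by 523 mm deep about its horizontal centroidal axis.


S = b * h^2 / 6
= 124 * 523^2 / 6
= 124 * 273529 / 6
= 5652932.67 mm^3

5652932.67 mm^3


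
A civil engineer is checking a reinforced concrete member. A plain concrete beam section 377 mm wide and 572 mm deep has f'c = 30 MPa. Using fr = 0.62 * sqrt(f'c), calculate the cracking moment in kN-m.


fr = 0.62 * sqrt(30) = 0.62 * 5.4772 = 3.3959 MPa
I = 377 * 572^3 / 12 = 5879605541.33 mm^4
y_t = 286.0 mm
M_cr = fr * I / y_t = 3.3959 * 5879605541.33 / 286.0 N-mm
= 69.8127 kN-m

69.8127 kN-m


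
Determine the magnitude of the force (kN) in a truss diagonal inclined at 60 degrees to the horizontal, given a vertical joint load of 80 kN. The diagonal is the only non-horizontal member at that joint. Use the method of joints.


At the joint, only the diagonal has a vertical component, so vertical equilibrium gives:
F * sin(60) = 80
F = 80 / sin(60)
= 80 / 0.866025
= 92.38 kN

92.38 kN


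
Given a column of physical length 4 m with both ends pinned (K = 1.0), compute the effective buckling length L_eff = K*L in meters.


L_eff = K * L
= 1.0 * 4
= 4.0 m

4.0 m


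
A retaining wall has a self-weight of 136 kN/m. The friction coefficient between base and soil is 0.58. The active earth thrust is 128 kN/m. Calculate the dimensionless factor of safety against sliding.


Resisting force = mu * W = 0.58 * 136 = 78.88 kN/m
FOS = Resisting / Driving = 78.88 / 128
= 0.6162 (dimensionless)

0.6162 (dimensionless)


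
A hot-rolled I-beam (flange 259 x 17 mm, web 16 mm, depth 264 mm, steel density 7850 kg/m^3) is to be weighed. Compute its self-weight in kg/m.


A_flanges = 2 * 259 * 17 = 8806 mm^2
A_web = (264 - 2 * 17) * 16 = 3680 mm^2
A_total = 8806 + 3680 = 12486 mm^2 = 0.012486 m^2
Weight = rho * A = 7850 * 0.012486 = 98.0151 kg/m

98.0151 kg/m


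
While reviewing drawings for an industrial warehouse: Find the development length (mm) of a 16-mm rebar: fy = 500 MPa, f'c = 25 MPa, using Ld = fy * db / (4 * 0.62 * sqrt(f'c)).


Ld = (fy * db) / (4 * 0.62 * sqrt(f'c))
= (500 * 16) / (4 * 0.62 * sqrt(25))
= 8000 / 12.4
= 645.16 mm

645.16 mm


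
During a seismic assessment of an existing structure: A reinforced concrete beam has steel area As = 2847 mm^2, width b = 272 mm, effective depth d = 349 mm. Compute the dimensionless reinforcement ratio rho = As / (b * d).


rho = As / (b * d)
= 2847 / (272 * 349)
= 2847 / 94928
= 0.029991 (dimensionless)

0.029991 (dimensionless)


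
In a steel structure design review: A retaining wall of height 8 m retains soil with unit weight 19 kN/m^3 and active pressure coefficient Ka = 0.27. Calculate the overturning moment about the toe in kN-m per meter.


Pa = 0.5 * Ka * gamma * H^2
= 0.5 * 0.27 * 19 * 8^2
= 164.16 kN/m
Arm = H / 3 = 8 / 3 = 2.6667 m
Mo = Pa * arm = Pa * H / 3 = 164.16 * 8 / 3 = 437.76 kN-m/m

437.76 kN-m/m


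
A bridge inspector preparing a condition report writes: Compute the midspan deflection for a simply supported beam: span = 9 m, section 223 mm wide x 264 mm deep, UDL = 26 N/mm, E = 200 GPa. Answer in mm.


I = 223 * 264^3 / 12 = 341928576.0 mm^4
L = 9000.0 mm, w = 26 N/mm, E = 200000.0 MPa
delta = 5 * w * L^4 / (384 * E * I)
= 5 * 26 * 9000.0^4 / (384 * 200000.0 * 341928576.0)
= 32.4801 mm

32.4801 mm


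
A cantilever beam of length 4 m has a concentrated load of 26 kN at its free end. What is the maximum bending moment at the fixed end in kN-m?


For a cantilever with a point load at the free end:
M_max = P * L = 26 * 4 = 104 kN-m

104 kN-m


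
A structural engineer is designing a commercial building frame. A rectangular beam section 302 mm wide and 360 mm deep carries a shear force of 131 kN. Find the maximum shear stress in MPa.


A = b * h = 302 * 360 = 108720 mm^2
V = 131 kN = 131000.0 N
tau_max = 1.5 * V / A = 1.5 * 131000.0 / 108720
= 1.8074 MPa

1.8074 MPa


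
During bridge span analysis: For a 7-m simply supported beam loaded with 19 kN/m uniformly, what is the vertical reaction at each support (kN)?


Total load = w * L = 19 * 7 = 133 kN
By symmetry, each reaction R = total / 2 = 133 / 2 = 66.5 kN

66.5 kN


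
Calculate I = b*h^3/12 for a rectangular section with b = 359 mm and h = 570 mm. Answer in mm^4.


I = b * h^3 / 12
= 359 * 570^3 / 12
= 359 * 185193000 / 12
= 5540357250.0 mm^4

5540357250.0 mm^4


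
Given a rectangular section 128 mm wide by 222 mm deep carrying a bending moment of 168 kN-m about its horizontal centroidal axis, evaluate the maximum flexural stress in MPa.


I = b * h^3 / 12 = 128 * 222^3 / 12 = 116704512.0 mm^4
y = h / 2 = 222 / 2 = 111.0 mm
M = 168 kN-m = 168000000.0 N-mm
sigma = M * y / I = 168000000.0 * 111.0 / 116704512.0
= 159.79 MPa

159.79 MPa


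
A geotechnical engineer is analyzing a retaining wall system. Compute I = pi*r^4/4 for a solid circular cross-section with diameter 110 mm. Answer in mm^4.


r = d / 2 = 110 / 2 = 55.0 mm
I = pi * r^4 / 4 = pi * 55.0^4 / 4
= 7186884.07 mm^4

7186884.07 mm^4


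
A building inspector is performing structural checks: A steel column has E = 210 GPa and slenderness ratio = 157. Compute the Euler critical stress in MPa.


sigma_cr = pi^2 * E / lambda^2
= 9.8696 * 210000.0 / 157^2
= 9.8696 * 210000.0 / 24649
= 84.0852 MPa

84.0852 MPa


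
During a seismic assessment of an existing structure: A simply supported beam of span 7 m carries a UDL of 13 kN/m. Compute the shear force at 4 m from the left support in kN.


R_A = w * L / 2 = 13 * 7 / 2 = 45.5 kN
V(x) = R_A - w * x = 45.5 - 13 * 4
= -6.5 kN

-6.5 kN


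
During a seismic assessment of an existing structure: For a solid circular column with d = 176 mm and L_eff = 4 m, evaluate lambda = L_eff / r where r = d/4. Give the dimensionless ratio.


Radius of gyration r = d / 4 = 176 / 4 = 44.0 mm
L_eff = 4000.0 mm
Slenderness ratio = L / r = 4000.0 / 44.0 = 90.91 (dimensionless)

90.91 (dimensionless)


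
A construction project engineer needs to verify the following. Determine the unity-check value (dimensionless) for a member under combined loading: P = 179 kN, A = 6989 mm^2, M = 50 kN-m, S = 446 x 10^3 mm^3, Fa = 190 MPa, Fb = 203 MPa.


f_a = P / A = 179000.0 / 6989 = 25.6117 MPa
f_b = M / S = 50000000.0 / 446000.0 = 112.1076 MPa
Ratio = f_a / Fa + f_b / Fb
= 25.6117 / 190 + 112.1076 / 203
= 0.6871 (dimensionless)

0.6871 (dimensionless)


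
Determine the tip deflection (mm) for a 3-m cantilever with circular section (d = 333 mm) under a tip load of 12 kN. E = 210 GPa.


I = pi * d^4 / 64 = pi * 333^4 / 64 = 603596666.66 mm^4
L = 3000.0 mm, P = 12000.0 N, E = 210000.0 MPa
delta = P * L^3 / (3 * E * I)
= 12000.0 * 3000.0^3 / (3 * 210000.0 * 603596666.66)
= 0.852 mm

0.852 mm


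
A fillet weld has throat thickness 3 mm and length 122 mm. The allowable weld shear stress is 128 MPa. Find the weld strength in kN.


Strength = throat * length * allowable stress
= 3 * 122 * 128 N
= 46848 N
= 46.85 kN

46.85 kN


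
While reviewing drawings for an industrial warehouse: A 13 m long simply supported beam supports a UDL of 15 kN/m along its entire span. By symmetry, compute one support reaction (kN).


Total load = w * L = 15 * 13 = 195 kN
By symmetry, each reaction R = total / 2 = 195 / 2 = 97.5 kN

97.5 kN


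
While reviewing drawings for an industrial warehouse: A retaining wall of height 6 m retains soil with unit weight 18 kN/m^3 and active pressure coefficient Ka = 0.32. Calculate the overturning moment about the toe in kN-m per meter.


Pa = 0.5 * Ka * gamma * H^2
= 0.5 * 0.32 * 18 * 6^2
= 103.68 kN/m
Arm = H / 3 = 6 / 3 = 2.0 m
Mo = Pa * arm = Pa * H / 3 = 103.68 * 6 / 3 = 207.36 kN-m/m

207.36 kN-m/m


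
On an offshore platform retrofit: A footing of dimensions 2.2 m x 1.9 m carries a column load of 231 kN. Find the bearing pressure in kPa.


A = 2.2 * 1.9 = 4.18 m^2
q = P / A = 231 / 4.18
= 55.2632 kPa

55.2632 kPa


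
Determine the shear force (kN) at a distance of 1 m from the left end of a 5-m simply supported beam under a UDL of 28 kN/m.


R_A = w * L / 2 = 28 * 5 / 2 = 70.0 kN
V(x) = R_A - w * x = 70.0 - 28 * 1
= 42.0 kN

42.0 kN


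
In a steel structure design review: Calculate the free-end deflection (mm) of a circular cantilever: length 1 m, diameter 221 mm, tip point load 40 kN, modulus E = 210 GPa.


I = pi * d^4 / 64 = pi * 221^4 / 64 = 117095173.24 mm^4
L = 1000.0 mm, P = 40000.0 N, E = 210000.0 MPa
delta = P * L^3 / (3 * E * I)
= 40000.0 * 1000.0^3 / (3 * 210000.0 * 117095173.24)
= 0.5422 mm

0.5422 mm


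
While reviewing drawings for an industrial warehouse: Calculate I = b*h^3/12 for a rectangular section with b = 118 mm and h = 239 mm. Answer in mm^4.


I = b * h^3 / 12
= 118 * 239^3 / 12
= 118 * 13651919 / 12
= 134243870.17 mm^4

134243870.17 mm^4


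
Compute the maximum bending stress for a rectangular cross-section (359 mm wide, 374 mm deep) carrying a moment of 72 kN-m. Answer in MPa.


I = b * h^3 / 12 = 359 * 374^3 / 12 = 1565049251.33 mm^4
y = h / 2 = 374 / 2 = 187.0 mm
M = 72 kN-m = 72000000.0 N-mm
sigma = M * y / I = 72000000.0 * 187.0 / 1565049251.33
= 8.6 MPa

8.6 MPa


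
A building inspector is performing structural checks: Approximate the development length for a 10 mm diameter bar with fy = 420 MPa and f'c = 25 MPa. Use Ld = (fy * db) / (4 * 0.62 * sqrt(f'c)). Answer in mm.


Ld = (fy * db) / (4 * 0.62 * sqrt(f'c))
= (420 * 10) / (4 * 0.62 * sqrt(25))
= 4200 / 12.4
= 338.71 mm

338.71 mm


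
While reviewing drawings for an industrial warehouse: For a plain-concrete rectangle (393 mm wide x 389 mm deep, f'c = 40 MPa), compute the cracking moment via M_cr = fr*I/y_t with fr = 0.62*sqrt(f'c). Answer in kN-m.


fr = 0.62 * sqrt(40) = 0.62 * 6.3246 = 3.9212 MPa
I = 393 * 389^3 / 12 = 1927791709.75 mm^4
y_t = 194.5 mm
M_cr = fr * I / y_t = 3.9212 * 1927791709.75 / 194.5 N-mm
= 38.8653 kN-m

38.8653 kN-m


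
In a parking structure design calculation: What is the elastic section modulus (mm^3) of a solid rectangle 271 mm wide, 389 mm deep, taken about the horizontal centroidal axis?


S = b * h^2 / 6
= 271 * 389^2 / 6
= 271 * 151321 / 6
= 6834665.17 mm^3

6834665.17 mm^3


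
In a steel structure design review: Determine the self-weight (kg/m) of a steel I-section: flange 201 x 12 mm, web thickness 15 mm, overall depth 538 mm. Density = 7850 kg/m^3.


A_flanges = 2 * 201 * 12 = 4824 mm^2
A_web = (538 - 2 * 12) * 15 = 7710 mm^2
A_total = 4824 + 7710 = 12534 mm^2 = 0.012534 m^2
Weight = rho * A = 7850 * 0.012534 = 98.3919 kg/m

98.3919 kg/m


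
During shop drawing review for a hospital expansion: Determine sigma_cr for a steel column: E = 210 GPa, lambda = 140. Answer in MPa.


sigma_cr = pi^2 * E / lambda^2
= 9.8696 * 210000.0 / 140^2
= 9.8696 * 210000.0 / 19600
= 105.7458 MPa

105.7458 MPa


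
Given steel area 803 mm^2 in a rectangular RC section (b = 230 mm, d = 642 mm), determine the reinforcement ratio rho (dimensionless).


rho = As / (b * d)
= 803 / (230 * 642)
= 803 / 147660
= 0.005438 (dimensionless)

0.005438 (dimensionless)


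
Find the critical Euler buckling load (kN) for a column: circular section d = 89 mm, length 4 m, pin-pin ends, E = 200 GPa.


I = pi * d^4 / 64 = 3079852.55 mm^4
L = 4000.0 mm
P_cr = pi^2 * E * I / L^2
= 9.8696 * 200000.0 * 3079852.55 / 4000.0^2
= 379961.58 N = 379.9616 kN

379.9616 kN


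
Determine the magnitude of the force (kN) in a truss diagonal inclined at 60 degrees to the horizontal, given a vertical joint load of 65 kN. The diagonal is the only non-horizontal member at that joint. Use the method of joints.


At the joint, only the diagonal has a vertical component, so vertical equilibrium gives:
F * sin(60) = 65
F = 65 / sin(60)
= 65 / 0.866025
= 75.06 kN

75.06 kN


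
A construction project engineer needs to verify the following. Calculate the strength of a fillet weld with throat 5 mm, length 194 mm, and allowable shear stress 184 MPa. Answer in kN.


Strength = throat * length * allowable stress
= 5 * 194 * 184 N
= 178480 N
= 178.48 kN

178.48 kN


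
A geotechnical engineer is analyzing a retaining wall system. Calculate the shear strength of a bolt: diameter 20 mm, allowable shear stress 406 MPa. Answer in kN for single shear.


A = pi * d^2 / 4 = pi * 20^2 / 4 = 314.1593 mm^2
V = f_v * A / 1000 = 406 * 314.1593 / 1000
= 127.5487 kN

127.5487 kN


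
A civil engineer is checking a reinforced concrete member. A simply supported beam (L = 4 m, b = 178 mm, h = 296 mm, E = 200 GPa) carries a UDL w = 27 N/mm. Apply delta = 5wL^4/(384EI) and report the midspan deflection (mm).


I = 178 * 296^3 / 12 = 384692650.67 mm^4
L = 4000.0 mm, w = 27 N/mm, E = 200000.0 MPa
delta = 5 * w * L^4 / (384 * E * I)
= 5 * 27 * 4000.0^4 / (384 * 200000.0 * 384692650.67)
= 1.1698 mm

1.1698 mm


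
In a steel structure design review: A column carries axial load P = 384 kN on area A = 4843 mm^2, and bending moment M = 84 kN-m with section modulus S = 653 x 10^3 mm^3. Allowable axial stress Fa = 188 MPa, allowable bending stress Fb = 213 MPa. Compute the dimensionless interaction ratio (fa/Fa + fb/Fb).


f_a = P / A = 384000.0 / 4843 = 79.2897 MPa
f_b = M / S = 84000000.0 / 653000.0 = 128.6371 MPa
Ratio = f_a / Fa + f_b / Fb
= 79.2897 / 188 + 128.6371 / 213
= 1.0257 (dimensionless)

1.0257 (dimensionless)


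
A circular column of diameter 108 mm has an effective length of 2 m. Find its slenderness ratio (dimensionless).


Radius of gyration r = d / 4 = 108 / 4 = 27.0 mm
L_eff = 2000.0 mm
Slenderness ratio = L / r = 2000.0 / 27.0 = 74.07 (dimensionless)

74.07 (dimensionless)


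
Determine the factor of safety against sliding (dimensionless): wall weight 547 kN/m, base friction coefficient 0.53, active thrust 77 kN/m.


Resisting force = mu * W = 0.53 * 547 = 289.91 kN/m
FOS = Resisting / Driving = 289.91 / 77
= 3.7651 (dimensionless)

3.7651 (dimensionless)


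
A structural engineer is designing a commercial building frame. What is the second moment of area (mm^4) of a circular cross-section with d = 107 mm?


r = d / 2 = 107 / 2 = 53.5 mm
I = pi * r^4 / 4 = pi * 53.5^4 / 4
= 6434354.87 mm^4

6434354.87 mm^4


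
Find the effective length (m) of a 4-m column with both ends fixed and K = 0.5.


L_eff = K * L
= 0.5 * 4
= 2.0 m

2.0 m


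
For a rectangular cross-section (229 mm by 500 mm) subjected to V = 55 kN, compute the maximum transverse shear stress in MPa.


A = b * h = 229 * 500 = 114500 mm^2
V = 55 kN = 55000.0 N
tau_max = 1.5 * V / A = 1.5 * 55000.0 / 114500
= 0.7205 MPa

0.7205 MPa


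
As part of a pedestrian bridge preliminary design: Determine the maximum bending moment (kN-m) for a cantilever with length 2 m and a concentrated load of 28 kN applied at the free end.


For a cantilever with a point load at the free end:
M_max = P * L = 28 * 2 = 56 kN-m

56 kN-m


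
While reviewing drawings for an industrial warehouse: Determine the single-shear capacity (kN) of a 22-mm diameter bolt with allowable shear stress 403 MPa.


A = pi * d^2 / 4 = pi * 22^2 / 4 = 380.1327 mm^2
V = f_v * A / 1000 = 403 * 380.1327 / 1000
= 153.1935 kN

153.1935 kN


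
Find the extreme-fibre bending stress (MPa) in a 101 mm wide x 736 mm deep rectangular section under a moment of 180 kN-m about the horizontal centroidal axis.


I = b * h^3 / 12 = 101 * 736^3 / 12 = 3355626154.67 mm^4
y = h / 2 = 736 / 2 = 368.0 mm
M = 180 kN-m = 180000000.0 N-mm
sigma = M * y / I = 180000000.0 * 368.0 / 3355626154.67
= 19.74 MPa

19.74 MPa


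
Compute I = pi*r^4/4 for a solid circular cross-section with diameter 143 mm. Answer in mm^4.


r = d / 2 = 143 / 2 = 71.5 mm
I = pi * r^4 / 4 = pi * 71.5^4 / 4
= 20526459.59 mm^4

20526459.59 mm^4


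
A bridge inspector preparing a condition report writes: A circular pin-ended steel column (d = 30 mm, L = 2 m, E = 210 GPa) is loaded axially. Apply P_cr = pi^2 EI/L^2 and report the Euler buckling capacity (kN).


I = pi * d^4 / 64 = 39760.78 mm^4
L = 2000.0 mm
P_cr = pi^2 * E * I / L^2
= 9.8696 * 210000.0 * 39760.78 / 2000.0^2
= 20602.22 N = 20.6022 kN

20.6022 kN


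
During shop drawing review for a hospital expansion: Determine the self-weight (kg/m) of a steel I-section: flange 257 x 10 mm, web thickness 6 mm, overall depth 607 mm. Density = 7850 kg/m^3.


A_flanges = 2 * 257 * 10 = 5140 mm^2
A_web = (607 - 2 * 10) * 6 = 3522 mm^2
A_total = 5140 + 3522 = 8662 mm^2 = 0.008662 m^2
Weight = rho * A = 7850 * 0.008662 = 67.9967 kg/m

67.9967 kg/m


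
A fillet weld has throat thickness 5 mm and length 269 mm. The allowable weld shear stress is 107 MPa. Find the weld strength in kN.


Strength = throat * length * allowable stress
= 5 * 269 * 107 N
= 143915 N
= 143.91 kN

143.91 kN


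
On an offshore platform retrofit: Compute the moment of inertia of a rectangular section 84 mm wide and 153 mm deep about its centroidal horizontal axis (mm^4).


I = b * h^3 / 12
= 84 * 153^3 / 12
= 84 * 3581577 / 12
= 25071039.0 mm^4

25071039.0 mm^4


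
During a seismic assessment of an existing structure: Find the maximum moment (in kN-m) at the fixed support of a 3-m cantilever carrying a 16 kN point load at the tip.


For a cantilever with a point load at the free end:
M_max = P * L = 16 * 3 = 48 kN-m

48 kN-m


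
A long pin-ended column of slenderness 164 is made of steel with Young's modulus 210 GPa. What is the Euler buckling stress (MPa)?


sigma_cr = pi^2 * E / lambda^2
= 9.8696 * 210000.0 / 164^2
= 9.8696 * 210000.0 / 26896
= 77.0604 MPa

77.0604 MPa


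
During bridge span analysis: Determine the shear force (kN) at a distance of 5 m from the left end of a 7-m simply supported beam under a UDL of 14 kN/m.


R_A = w * L / 2 = 14 * 7 / 2 = 49.0 kN
V(x) = R_A - w * x = 49.0 - 14 * 5
= -21.0 kN

-21.0 kN


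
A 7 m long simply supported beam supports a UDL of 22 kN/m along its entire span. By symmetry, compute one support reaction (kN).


Total load = w * L = 22 * 7 = 154 kN
By symmetry, each reaction R = total / 2 = 154 / 2 = 77.0 kN

77.0 kN


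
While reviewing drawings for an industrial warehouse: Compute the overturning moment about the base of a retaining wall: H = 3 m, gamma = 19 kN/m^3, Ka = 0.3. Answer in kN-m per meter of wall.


Pa = 0.5 * Ka * gamma * H^2
= 0.5 * 0.3 * 19 * 3^2
= 25.65 kN/m
Arm = H / 3 = 3 / 3 = 1.0 m
Mo = Pa * arm = Pa * H / 3 = 25.65 * 3 / 3 = 25.65 kN-m/m

25.65 kN-m/m


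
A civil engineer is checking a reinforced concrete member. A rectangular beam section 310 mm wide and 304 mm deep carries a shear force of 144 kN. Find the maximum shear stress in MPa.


A = b * h = 310 * 304 = 94240 mm^2
V = 144 kN = 144000.0 N
tau_max = 1.5 * V / A = 1.5 * 144000.0 / 94240
= 2.292 MPa

2.292 MPa


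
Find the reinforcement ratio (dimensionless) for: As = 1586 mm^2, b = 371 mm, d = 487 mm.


rho = As / (b * d)
= 1586 / (371 * 487)
= 1586 / 180677
= 0.008778 (dimensionless)

0.008778 (dimensionless)


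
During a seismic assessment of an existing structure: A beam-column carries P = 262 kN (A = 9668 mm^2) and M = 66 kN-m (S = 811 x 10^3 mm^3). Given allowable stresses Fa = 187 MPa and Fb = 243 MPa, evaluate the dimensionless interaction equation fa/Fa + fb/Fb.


f_a = P / A = 262000.0 / 9668 = 27.0997 MPa
f_b = M / S = 66000000.0 / 811000.0 = 81.381 MPa
Ratio = f_a / Fa + f_b / Fb
= 27.0997 / 187 + 81.381 / 243
= 0.4798 (dimensionless)

0.4798 (dimensionless)


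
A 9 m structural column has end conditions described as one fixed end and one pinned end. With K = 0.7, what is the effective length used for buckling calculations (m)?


L_eff = K * L
= 0.7 * 9
= 6.3 m

6.3 m


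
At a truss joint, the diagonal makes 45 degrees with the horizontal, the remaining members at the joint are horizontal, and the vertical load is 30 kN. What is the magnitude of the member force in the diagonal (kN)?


At the joint, only the diagonal has a vertical component, so vertical equilibrium gives:
F * sin(45) = 30
F = 30 / sin(45)
= 30 / 0.707107
= 42.43 kN

42.43 kN


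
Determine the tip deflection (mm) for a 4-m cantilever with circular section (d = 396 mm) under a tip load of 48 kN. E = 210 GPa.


I = pi * d^4 / 64 = pi * 396^4 / 64 = 1207120547.23 mm^4
L = 4000.0 mm, P = 48000.0 N, E = 210000.0 MPa
delta = P * L^3 / (3 * E * I)
= 48000.0 * 4000.0^3 / (3 * 210000.0 * 1207120547.23)
= 4.0395 mm

4.0395 mm


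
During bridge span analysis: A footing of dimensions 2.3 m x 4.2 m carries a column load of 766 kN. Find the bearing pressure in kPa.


A = 2.3 * 4.2 = 9.66 m^2
q = P / A = 766 / 9.66
= 79.2961 kPa

79.2961 kPa


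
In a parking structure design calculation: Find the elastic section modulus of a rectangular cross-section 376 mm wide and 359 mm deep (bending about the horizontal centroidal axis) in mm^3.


S = b * h^2 / 6
= 376 * 359^2 / 6
= 376 * 128881 / 6
= 8076542.67 mm^3

8076542.67 mm^3


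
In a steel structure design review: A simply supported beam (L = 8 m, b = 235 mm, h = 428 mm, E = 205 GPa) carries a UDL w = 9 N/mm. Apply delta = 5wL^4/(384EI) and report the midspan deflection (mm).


I = 235 * 428^3 / 12 = 1535387226.67 mm^4
L = 8000.0 mm, w = 9 N/mm, E = 205000.0 MPa
delta = 5 * w * L^4 / (384 * E * I)
= 5 * 9 * 8000.0^4 / (384 * 205000.0 * 1535387226.67)
= 1.525 mm

1.525 mm


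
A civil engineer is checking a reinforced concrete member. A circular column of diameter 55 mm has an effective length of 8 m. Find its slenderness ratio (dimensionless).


Radius of gyration r = d / 4 = 55 / 4 = 13.75 mm
L_eff = 8000.0 mm
Slenderness ratio = L / r = 8000.0 / 13.75 = 581.82 (dimensionless)

581.82 (dimensionless)


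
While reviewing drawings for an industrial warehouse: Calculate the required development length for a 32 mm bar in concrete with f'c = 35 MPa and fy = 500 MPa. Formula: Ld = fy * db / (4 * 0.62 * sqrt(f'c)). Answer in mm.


Ld = (fy * db) / (4 * 0.62 * sqrt(f'c))
= (500 * 32) / (4 * 0.62 * sqrt(35))
= 16000 / 14.6719
= 1090.52 mm

1090.52 mm


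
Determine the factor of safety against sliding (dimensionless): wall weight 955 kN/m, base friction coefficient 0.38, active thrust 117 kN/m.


Resisting force = mu * W = 0.38 * 955 = 362.9 kN/m
FOS = Resisting / Driving = 362.9 / 117
= 3.1017 (dimensionless)

3.1017 (dimensionless)


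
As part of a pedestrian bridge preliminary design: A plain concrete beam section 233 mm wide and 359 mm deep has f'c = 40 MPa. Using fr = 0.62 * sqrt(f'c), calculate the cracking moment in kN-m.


fr = 0.62 * sqrt(40) = 0.62 * 6.3246 = 3.9212 MPa
I = 233 * 359^3 / 12 = 898375750.58 mm^4
y_t = 179.5 mm
M_cr = fr * I / y_t = 3.9212 * 898375750.58 / 179.5 N-mm
= 19.6253 kN-m

19.6253 kN-m


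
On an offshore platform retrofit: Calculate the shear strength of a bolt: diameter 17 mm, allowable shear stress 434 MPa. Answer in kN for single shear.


A = pi * d^2 / 4 = pi * 17^2 / 4 = 226.9801 mm^2
V = f_v * A / 1000 = 434 * 226.9801 / 1000
= 98.5094 kN

98.5094 kN


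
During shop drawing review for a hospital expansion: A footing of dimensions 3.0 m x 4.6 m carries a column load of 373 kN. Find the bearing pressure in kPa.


A = 3.0 * 4.6 = 13.8 m^2
q = P / A = 373 / 13.8
= 27.029 kPa

27.029 kPa


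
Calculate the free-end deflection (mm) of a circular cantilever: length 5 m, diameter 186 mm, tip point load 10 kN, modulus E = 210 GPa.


I = pi * d^4 / 64 = pi * 186^4 / 64 = 58751867.48 mm^4
L = 5000.0 mm, P = 10000.0 N, E = 210000.0 MPa
delta = P * L^3 / (3 * E * I)
= 10000.0 * 5000.0^3 / (3 * 210000.0 * 58751867.48)
= 33.7713 mm

33.7713 mm


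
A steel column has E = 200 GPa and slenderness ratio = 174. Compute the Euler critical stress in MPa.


sigma_cr = pi^2 * E / lambda^2
= 9.8696 * 200000.0 / 174^2
= 9.8696 * 200000.0 / 30276
= 65.1975 MPa

65.1975 MPa


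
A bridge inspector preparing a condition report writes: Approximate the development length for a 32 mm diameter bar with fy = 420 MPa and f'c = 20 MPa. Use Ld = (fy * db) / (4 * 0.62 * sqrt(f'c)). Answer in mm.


Ld = (fy * db) / (4 * 0.62 * sqrt(f'c))
= (420 * 32) / (4 * 0.62 * sqrt(20))
= 13440 / 11.0909
= 1211.8 mm

1211.8 mm


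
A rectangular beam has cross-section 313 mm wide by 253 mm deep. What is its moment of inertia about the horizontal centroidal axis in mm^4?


I = b * h^3 / 12
= 313 * 253^3 / 12
= 313 * 16194277 / 12
= 422400725.08 mm^4

422400725.08 mm^4


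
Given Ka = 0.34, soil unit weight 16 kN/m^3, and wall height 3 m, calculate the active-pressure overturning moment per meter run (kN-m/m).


Pa = 0.5 * Ka * gamma * H^2
= 0.5 * 0.34 * 16 * 3^2
= 24.48 kN/m
Arm = H / 3 = 3 / 3 = 1.0 m
Mo = Pa * arm = Pa * H / 3 = 24.48 * 3 / 3 = 24.48 kN-m/m

24.48 kN-m/m


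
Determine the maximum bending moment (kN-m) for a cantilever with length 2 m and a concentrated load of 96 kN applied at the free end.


For a cantilever with a point load at the free end:
M_max = P * L = 96 * 2 = 192 kN-m

192 kN-m


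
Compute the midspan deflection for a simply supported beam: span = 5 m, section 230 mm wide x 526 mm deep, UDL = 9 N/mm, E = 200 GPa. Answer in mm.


I = 230 * 526^3 / 12 = 2789355206.67 mm^4
L = 5000.0 mm, w = 9 N/mm, E = 200000.0 MPa
delta = 5 * w * L^4 / (384 * E * I)
= 5 * 9 * 5000.0^4 / (384 * 200000.0 * 2789355206.67)
= 0.1313 mm

0.1313 mm


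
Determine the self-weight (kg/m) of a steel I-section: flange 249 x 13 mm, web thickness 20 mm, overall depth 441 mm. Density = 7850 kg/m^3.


A_flanges = 2 * 249 * 13 = 6474 mm^2
A_web = (441 - 2 * 13) * 20 = 8300 mm^2
A_total = 6474 + 8300 = 14774 mm^2 = 0.014774 m^2
Weight = rho * A = 7850 * 0.014774 = 115.9759 kg/m

115.9759 kg/m


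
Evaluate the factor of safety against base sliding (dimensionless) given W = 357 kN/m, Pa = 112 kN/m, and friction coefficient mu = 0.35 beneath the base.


Resisting force = mu * W = 0.35 * 357 = 124.95 kN/m
FOS = Resisting / Driving = 124.95 / 112
= 1.1156 (dimensionless)

1.1156 (dimensionless)


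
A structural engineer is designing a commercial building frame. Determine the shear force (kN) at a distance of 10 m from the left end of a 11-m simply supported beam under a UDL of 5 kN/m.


R_A = w * L / 2 = 5 * 11 / 2 = 27.5 kN
V(x) = R_A - w * x = 27.5 - 5 * 10
= -22.5 kN

-22.5 kN


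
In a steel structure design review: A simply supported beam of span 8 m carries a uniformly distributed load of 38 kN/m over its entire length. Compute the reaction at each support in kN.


Total load = w * L = 38 * 8 = 304 kN
By symmetry, each reaction R = total / 2 = 304 / 2 = 152.0 kN

152.0 kN


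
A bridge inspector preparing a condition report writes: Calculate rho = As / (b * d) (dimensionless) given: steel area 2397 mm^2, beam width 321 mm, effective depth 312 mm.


rho = As / (b * d)
= 2397 / (321 * 312)
= 2397 / 100152
= 0.023934 (dimensionless)

0.023934 (dimensionless)


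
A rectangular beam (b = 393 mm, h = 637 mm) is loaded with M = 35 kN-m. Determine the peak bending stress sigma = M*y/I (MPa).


I = b * h^3 / 12 = 393 * 637^3 / 12 = 8465051435.75 mm^4
y = h / 2 = 637 / 2 = 318.5 mm
M = 35 kN-m = 35000000.0 N-mm
sigma = M * y / I = 35000000.0 * 318.5 / 8465051435.75
= 1.32 MPa

1.32 MPa


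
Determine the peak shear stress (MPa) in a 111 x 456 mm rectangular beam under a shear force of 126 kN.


A = b * h = 111 * 456 = 50616 mm^2
V = 126 kN = 126000.0 N
tau_max = 1.5 * V / A = 1.5 * 126000.0 / 50616
= 3.734 MPa

3.734 MPa


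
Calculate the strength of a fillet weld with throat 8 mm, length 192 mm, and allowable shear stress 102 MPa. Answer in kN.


Strength = throat * length * allowable stress
= 8 * 192 * 102 N
= 156672 N
= 156.67 kN

156.67 kN


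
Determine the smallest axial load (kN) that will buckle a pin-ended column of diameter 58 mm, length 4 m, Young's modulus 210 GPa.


I = pi * d^4 / 64 = 555497.2 mm^4
L = 4000.0 mm
P_cr = pi^2 * E * I / L^2
= 9.8696 * 210000.0 * 555497.2 / 4000.0^2
= 71958.31 N = 71.9583 kN

71.9583 kN


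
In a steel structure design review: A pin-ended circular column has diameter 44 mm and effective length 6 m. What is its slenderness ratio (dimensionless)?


Radius of gyration r = d / 4 = 44 / 4 = 11.0 mm
L_eff = 6000.0 mm
Slenderness ratio = L / r = 6000.0 / 11.0 = 545.45 (dimensionless)

545.45 (dimensionless)


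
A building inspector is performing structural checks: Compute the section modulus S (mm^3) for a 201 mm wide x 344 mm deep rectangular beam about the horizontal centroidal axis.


S = b * h^2 / 6
= 201 * 344^2 / 6
= 201 * 118336 / 6
= 3964256.0 mm^3

3964256.0 mm^3


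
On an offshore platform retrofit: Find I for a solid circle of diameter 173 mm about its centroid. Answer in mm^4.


r = d / 2 = 173 / 2 = 86.5 mm
I = pi * r^4 / 4 = pi * 86.5^4 / 4
= 43969781.88 mm^4

43969781.88 mm^4


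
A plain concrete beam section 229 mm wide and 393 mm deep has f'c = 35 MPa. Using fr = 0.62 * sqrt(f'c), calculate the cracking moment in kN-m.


fr = 0.62 * sqrt(35) = 0.62 * 5.9161 = 3.668 MPa
I = 229 * 393^3 / 12 = 1158328887.75 mm^4
y_t = 196.5 mm
M_cr = fr * I / y_t = 3.668 * 1158328887.75 / 196.5 N-mm
= 21.622 kN-m

21.622 kN-m


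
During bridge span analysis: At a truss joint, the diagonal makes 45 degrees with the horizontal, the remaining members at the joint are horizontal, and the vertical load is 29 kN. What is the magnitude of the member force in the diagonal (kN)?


At the joint, only the diagonal has a vertical component, so vertical equilibrium gives:
F * sin(45) = 29
F = 29 / sin(45)
= 29 / 0.707107
= 41.01 kN

41.01 kN


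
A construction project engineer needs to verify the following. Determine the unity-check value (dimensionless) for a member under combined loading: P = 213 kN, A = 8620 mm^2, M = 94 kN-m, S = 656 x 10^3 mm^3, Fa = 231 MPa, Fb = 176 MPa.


f_a = P / A = 213000.0 / 8620 = 24.71 MPa
f_b = M / S = 94000000.0 / 656000.0 = 143.2927 MPa
Ratio = f_a / Fa + f_b / Fb
= 24.71 / 231 + 143.2927 / 176
= 0.9211 (dimensionless)

0.9211 (dimensionless)


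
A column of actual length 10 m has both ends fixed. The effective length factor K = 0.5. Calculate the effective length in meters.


L_eff = K * L
= 0.5 * 10
= 5.0 m

5.0 m


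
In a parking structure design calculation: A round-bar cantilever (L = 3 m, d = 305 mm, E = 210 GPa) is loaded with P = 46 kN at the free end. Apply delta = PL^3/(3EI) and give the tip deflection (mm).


I = pi * d^4 / 64 = pi * 305^4 / 64 = 424785081.72 mm^4
L = 3000.0 mm, P = 46000.0 N, E = 210000.0 MPa
delta = P * L^3 / (3 * E * I)
= 46000.0 * 3000.0^3 / (3 * 210000.0 * 424785081.72)
= 4.641 mm

4.641 mm


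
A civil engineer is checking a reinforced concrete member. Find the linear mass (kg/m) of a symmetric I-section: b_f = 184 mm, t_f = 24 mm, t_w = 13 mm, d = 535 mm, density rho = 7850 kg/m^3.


A_flanges = 2 * 184 * 24 = 8832 mm^2
A_web = (535 - 2 * 24) * 13 = 6331 mm^2
A_total = 8832 + 6331 = 15163 mm^2 = 0.015163 m^2
Weight = rho * A = 7850 * 0.015163 = 119.0296 kg/m

119.0296 kg/m


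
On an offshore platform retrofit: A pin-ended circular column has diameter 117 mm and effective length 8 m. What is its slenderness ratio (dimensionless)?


Radius of gyration r = d / 4 = 117 / 4 = 29.25 mm
L_eff = 8000.0 mm
Slenderness ratio = L / r = 8000.0 / 29.25 = 273.5 (dimensionless)

273.5 (dimensionless)


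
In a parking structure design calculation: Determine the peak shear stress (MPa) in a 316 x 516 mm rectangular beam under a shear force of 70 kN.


A = b * h = 316 * 516 = 163056 mm^2
V = 70 kN = 70000.0 N
tau_max = 1.5 * V / A = 1.5 * 70000.0 / 163056
= 0.644 MPa

0.644 MPa


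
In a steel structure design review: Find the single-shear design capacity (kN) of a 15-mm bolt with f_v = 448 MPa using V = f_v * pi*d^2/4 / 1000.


A = pi * d^2 / 4 = pi * 15^2 / 4 = 176.7146 mm^2
V = f_v * A / 1000 = 448 * 176.7146 / 1000
= 79.1681 kN

79.1681 kN


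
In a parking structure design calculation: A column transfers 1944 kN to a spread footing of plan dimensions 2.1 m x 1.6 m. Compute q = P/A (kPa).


A = 2.1 * 1.6 = 3.36 m^2
q = P / A = 1944 / 3.36
= 578.5714 kPa

578.5714 kPa


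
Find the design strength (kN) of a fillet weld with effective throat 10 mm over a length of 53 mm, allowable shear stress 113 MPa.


Strength = throat * length * allowable stress
= 10 * 53 * 113 N
= 59890 N
= 59.89 kN

59.89 kN


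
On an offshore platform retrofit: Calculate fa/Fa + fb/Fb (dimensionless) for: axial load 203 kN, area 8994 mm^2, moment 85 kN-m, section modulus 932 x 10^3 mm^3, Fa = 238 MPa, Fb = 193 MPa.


f_a = P / A = 203000.0 / 8994 = 22.5706 MPa
f_b = M / S = 85000000.0 / 932000.0 = 91.2017 MPa
Ratio = f_a / Fa + f_b / Fb
= 22.5706 / 238 + 91.2017 / 193
= 0.5674 (dimensionless)

0.5674 (dimensionless)
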